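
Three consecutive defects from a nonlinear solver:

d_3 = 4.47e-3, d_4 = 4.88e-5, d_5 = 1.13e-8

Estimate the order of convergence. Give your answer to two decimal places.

p ≈ ln(d_5/d_4) / ln(d_4/d_3)
  = ln(1.13e-8/4.88e-5) / ln(4.88e-5/4.47e-3)
  = ln(0.000231557) / ln(0.0109172)
  = -8.37068 / -4.51742 ≈ 1.85298

1.85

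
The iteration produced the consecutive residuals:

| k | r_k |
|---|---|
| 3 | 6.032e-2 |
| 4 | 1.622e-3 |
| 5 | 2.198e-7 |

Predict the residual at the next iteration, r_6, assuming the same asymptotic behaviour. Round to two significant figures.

6.5e-17

First estimate the order: p ≈ ln(r_5/r_4) / ln(r_4/r_3) = ln(2.198e-7/1.622e-3)/ln(1.622e-3/6.032e-2) = ln(0.000135512)/ln(0.0268899) ≈ 2.4631.
Then r_6 ≈ r_5·(r_5/r_4)^p = 2.198e-7·(0.000135512)^2.4631 = 2.198e-7·2.96944e-10 ≈ 6.527e-17.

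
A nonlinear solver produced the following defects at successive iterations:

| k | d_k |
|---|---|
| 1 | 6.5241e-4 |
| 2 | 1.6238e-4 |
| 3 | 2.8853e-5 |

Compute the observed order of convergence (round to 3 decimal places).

1.242

p ≈ ln(d_3/d_2) / ln(d_2/d_1)
  = ln(2.8853e-5/1.6238e-4) / ln(1.6238e-4/6.5241e-4)
  = ln(0.177688) / ln(0.248893)
  = -1.727726 / -1.390732 ≈ 1.242314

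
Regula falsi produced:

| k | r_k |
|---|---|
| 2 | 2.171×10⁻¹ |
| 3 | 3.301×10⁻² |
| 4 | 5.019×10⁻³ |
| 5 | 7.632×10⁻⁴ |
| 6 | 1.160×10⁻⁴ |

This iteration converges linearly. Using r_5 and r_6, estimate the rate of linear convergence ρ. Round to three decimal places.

ρ ≈ r_6/r_5 = 1.160×10⁻⁴/7.632×10⁻⁴ = 0.15199

0.152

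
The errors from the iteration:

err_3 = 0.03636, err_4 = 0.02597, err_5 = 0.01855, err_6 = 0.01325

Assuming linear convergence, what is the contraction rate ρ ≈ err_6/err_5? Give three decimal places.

ρ ≈ err_6/err_5 = 0.01325/0.01855 = 0.71429

0.714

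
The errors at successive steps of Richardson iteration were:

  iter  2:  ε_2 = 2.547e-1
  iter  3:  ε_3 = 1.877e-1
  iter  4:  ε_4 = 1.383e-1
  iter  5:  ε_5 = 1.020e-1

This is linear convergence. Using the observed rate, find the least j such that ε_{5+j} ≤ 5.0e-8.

Rate ρ ≈ ε_5/ε_4 = 1.020e-1/1.383e-1 = 0.7375.
After j more steps, ε_{5+j} ≈ 1.020e-1·ρ^j; need ρ^j ≤ 5.0e-8/1.020e-1 = 4.90196e-07.
j ≥ ln(4.90196e-07)/ln(0.7375) = -14.5285/-0.30449 = 47.714.
So 48 more iterations are needed.

48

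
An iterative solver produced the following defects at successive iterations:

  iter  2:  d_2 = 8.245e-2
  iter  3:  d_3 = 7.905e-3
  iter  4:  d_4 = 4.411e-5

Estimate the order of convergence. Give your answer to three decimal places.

2.213

p ≈ ln(d_4/d_3) / ln(d_3/d_2)
  = ln(4.411e-5/7.905e-3) / ln(7.905e-3/8.245e-2)
  = ln(0.00558001) / ln(0.0958763)
  = -5.188565 / -2.344696 ≈ 2.212895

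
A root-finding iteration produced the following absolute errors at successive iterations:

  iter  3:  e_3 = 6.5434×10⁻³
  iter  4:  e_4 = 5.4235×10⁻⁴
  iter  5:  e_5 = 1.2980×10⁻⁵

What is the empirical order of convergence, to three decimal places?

p ≈ ln(e_5/e_4) / ln(e_4/e_3)
  = ln(1.2980×10⁻⁵/5.4235×10⁻⁴) / ln(5.4235×10⁻⁴/6.5434×10⁻³)
  = ln(0.0239329) / ln(0.082885)
  = -3.732501 / -2.490301 ≈ 1.498815

1.499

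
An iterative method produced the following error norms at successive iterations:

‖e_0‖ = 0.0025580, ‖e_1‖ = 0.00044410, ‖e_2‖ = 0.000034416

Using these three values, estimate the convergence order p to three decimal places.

1.461

p ≈ ln(‖e_2‖/‖e_1‖) / ln(‖e_1‖/‖e_0‖)
  = ln(0.000034416/0.00044410) / ln(0.00044410/0.0025580)
  = ln(0.0774961) / ln(0.173612)
  = -2.557528 / -1.750932 ≈ 1.460667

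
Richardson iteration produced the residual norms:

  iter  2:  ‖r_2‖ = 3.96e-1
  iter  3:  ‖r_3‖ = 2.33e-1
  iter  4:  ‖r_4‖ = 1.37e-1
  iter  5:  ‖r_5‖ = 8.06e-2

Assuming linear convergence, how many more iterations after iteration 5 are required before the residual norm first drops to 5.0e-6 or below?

Rate ρ ≈ ‖r_5‖/‖r_4‖ = 8.06e-2/1.37e-1 = 0.5883.
After j more steps, ‖r_{5+j}‖ ≈ 8.06e-2·ρ^j; need ρ^j ≤ 5.0e-6/8.06e-2 = 6.20347e-05.
j ≥ ln(6.20347e-05)/ln(0.5883) = -9.6878/-0.53052 = 18.261.
So 19 more iterations are needed.

19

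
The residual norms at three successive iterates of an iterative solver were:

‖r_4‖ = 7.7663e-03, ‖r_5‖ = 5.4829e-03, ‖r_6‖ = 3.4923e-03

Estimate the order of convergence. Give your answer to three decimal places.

1.296

p ≈ ln(‖r_6‖/‖r_5‖) / ln(‖r_5‖/‖r_4‖)
  = ln(3.4923e-03/5.4829e-03) / ln(5.4829e-03/7.7663e-03)
  = ln(0.636944) / ln(0.705986)
  = -0.451074 / -0.348160 ≈ 1.295594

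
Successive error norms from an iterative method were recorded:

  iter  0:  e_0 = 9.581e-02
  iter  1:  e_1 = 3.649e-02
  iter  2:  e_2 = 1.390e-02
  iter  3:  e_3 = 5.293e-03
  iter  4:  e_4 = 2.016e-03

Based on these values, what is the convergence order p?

1

Consecutive ratios: e_4/e_3 = 2.016e-03/5.293e-03 = 0.38088, e_3/e_2 = 5.293e-03/1.390e-02 = 0.380791.
p ≈ ln(0.38088)/ln(0.380791) = -0.9653/-0.9655 ≈ 1.00.
So the convergence is linear (order 1).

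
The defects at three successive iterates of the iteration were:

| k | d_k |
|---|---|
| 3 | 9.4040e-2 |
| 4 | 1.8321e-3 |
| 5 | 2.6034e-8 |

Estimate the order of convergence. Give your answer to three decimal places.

2.834

p ≈ ln(d_5/d_4) / ln(d_4/d_3)
  = ln(2.6034e-8/1.8321e-3) / ln(1.8321e-3/9.4040e-2)
  = ln(1.42099e-05) / ln(0.0194821)
  = -11.161572 / -3.938259 ≈ 2.834139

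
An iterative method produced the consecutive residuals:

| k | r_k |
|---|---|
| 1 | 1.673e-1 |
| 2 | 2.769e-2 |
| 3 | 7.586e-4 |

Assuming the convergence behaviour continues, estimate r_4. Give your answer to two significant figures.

5.7e-7

First estimate the order: p ≈ ln(r_3/r_2) / ln(r_2/r_1) = ln(7.586e-4/2.769e-2)/ln(2.769e-2/1.673e-1) = ln(0.0273962)/ln(0.165511) ≈ 2.0000.
Then r_4 ≈ r_3·(r_3/r_2)^p = 7.586e-4·(0.0273962)^2.0000 = 7.586e-4·0.000750552 ≈ 5.694e-07.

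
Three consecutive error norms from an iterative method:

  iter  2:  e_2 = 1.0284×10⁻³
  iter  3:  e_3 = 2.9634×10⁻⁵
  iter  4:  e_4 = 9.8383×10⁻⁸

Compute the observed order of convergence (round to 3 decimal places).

1.609

p ≈ ln(e_4/e_3) / ln(e_3/e_2)
  = ln(9.8383×10⁻⁸/2.9634×10⁻⁵) / ln(2.9634×10⁻⁵/1.0284×10⁻³)
  = ln(0.00331994) / ln(0.0288156)
  = -5.707809 / -3.546838 ≈ 1.609267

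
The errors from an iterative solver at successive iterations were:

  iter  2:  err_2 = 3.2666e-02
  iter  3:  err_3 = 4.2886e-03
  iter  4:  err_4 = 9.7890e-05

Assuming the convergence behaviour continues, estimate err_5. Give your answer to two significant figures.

First estimate the order: p ≈ ln(err_4/err_3) / ln(err_3/err_2) = ln(9.7890e-05/4.2886e-03)/ln(4.2886e-03/3.2666e-02) = ln(0.0228256)/ln(0.131286) ≈ 1.8617.
Then err_5 ≈ err_4·(err_4/err_3)^p = 9.7890e-05·(0.0228256)^1.8617 = 9.7890e-05·0.000878769 ≈ 8.602e-08.

8.6e-8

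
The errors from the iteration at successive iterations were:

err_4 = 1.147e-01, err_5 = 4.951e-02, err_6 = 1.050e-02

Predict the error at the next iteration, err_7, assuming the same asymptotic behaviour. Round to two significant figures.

6.0e-4

First estimate the order: p ≈ ln(err_6/err_5) / ln(err_5/err_4) = ln(1.050e-02/4.951e-02)/ln(4.951e-02/1.147e-01) = ln(0.212078)/ln(0.431648) ≈ 1.8459.
Then err_7 ≈ err_6·(err_6/err_5)^p = 1.050e-02·(0.212078)^1.8459 = 1.050e-02·0.0571187 ≈ 0.0005997.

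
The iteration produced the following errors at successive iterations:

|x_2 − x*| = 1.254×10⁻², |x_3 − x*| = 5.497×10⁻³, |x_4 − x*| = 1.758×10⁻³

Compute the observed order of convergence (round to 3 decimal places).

p ≈ ln(|x_4 − x*|/|x_3 − x*|) / ln(|x_3 − x*|/|x_2 − x*|)
  = ln(1.758×10⁻³/5.497×10⁻³) / ln(5.497×10⁻³/1.254×10⁻²)
  = ln(0.319811) / ln(0.438357)
  = -1.140025 / -0.824722 ≈ 1.382314

1.382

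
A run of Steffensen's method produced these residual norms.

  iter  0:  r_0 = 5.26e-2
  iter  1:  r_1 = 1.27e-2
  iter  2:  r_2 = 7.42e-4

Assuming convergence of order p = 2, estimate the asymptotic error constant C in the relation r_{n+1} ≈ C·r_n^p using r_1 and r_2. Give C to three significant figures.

4.60

C ≈ r_2 / r_1^2
  = 7.42e-4 / (1.27e-2)^2
  = 7.42e-4 / 0.00016129 ≈ 4.6004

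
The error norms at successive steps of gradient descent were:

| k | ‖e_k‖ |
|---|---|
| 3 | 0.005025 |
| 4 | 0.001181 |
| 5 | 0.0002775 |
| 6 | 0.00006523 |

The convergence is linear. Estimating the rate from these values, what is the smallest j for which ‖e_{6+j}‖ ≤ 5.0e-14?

15

Rate ρ ≈ ‖e_6‖/‖e_5‖ = 0.00006523/0.0002775 = 0.2351.
After j more steps, ‖e_{6+j}‖ ≈ 0.00006523·ρ^j; need ρ^j ≤ 5.0e-14/0.00006523 = 7.66518e-10.
j ≥ ln(7.66518e-10)/ln(0.2351) = -20.9892/-1.44774 = 14.498.
So 15 more iterations are needed.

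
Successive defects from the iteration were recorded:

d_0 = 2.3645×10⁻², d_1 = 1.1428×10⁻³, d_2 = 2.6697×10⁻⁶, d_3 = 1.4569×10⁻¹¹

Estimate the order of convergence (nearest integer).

Consecutive ratios: d_3/d_2 = 1.4569×10⁻¹¹/2.6697×10⁻⁶ = 5.45717e-06, d_2/d_1 = 2.6697×10⁻⁶/1.1428×10⁻³ = 0.0023361.
p ≈ ln(5.45717e-06)/ln(0.0023361) = -12.1186/-6.0593 ≈ 2.00.
So the convergence is quadratic (order 2).

2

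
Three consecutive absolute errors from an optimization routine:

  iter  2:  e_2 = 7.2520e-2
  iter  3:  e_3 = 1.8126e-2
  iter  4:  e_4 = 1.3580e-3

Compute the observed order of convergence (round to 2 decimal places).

p ≈ ln(e_4/e_3) / ln(e_3/e_2)
  = ln(1.3580e-3/1.8126e-2) / ln(1.8126e-2/7.2520e-2)
  = ln(0.07492) / ln(0.249945)
  = -2.59133 / -1.38651 ≈ 1.86896

1.87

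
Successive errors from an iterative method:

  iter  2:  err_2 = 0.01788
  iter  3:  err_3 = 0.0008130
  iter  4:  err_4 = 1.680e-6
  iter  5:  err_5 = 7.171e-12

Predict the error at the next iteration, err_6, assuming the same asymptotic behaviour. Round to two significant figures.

1.3e-22

First estimate the order: p ≈ ln(err_5/err_4) / ln(err_4/err_3) = ln(7.171e-12/1.680e-6)/ln(1.680e-6/0.0008130) = ln(4.26845e-06)/ln(0.00206642) ≈ 2.0001.
Then err_6 ≈ err_5·(err_5/err_4)^p = 7.171e-12·(4.26845e-06)^2.0001 = 7.171e-12·1.81972e-11 ≈ 1.305e-22.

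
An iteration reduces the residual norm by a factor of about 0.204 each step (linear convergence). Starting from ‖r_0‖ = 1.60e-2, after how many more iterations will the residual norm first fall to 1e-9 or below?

After k steps, ‖r_k‖ ≈ 1.60e-2·0.204^k.
Need 0.204^k ≤ 1e-9/1.60e-2 = 6.25e-08.
k ≥ ln(6.25e-08)/ln(0.204) = -16.5881/-1.58964 = 10.435.
Smallest integer k = 11.

11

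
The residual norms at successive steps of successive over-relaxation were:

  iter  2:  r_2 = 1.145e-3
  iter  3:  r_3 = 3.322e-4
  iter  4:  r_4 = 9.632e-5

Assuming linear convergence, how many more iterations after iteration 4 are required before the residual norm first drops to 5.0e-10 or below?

Rate ρ ≈ r_4/r_3 = 9.632e-5/3.322e-4 = 0.2899.
After j more steps, r_{4+j} ≈ 9.632e-5·ρ^j; need ρ^j ≤ 5.0e-10/9.632e-5 = 5.19103e-06.
j ≥ ln(5.19103e-06)/ln(0.2899) = -12.1686/-1.23822 = 9.827.
So 10 more iterations are needed.

10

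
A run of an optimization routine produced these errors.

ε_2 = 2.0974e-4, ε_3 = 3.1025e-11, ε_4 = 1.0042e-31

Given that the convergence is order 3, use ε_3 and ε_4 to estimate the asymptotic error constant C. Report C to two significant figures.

3.4

C ≈ ε_4 / ε_3^3
  = 1.0042e-31 / (3.1025e-11)^3
  = 1.0042e-31 / 2.98631e-32 ≈ 3.3627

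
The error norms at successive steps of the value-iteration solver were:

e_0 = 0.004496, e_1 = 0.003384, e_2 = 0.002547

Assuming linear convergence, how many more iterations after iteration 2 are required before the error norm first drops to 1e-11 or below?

Rate ρ ≈ e_2/e_1 = 0.002547/0.003384 = 0.7527.
After j more steps, e_{2+j} ≈ 0.002547·ρ^j; need ρ^j ≤ 1e-11/0.002547 = 3.92619e-09.
j ≥ ln(3.92619e-09)/ln(0.7527) = -19.3556/-0.28409 = 68.132.
So 69 more iterations are needed.

69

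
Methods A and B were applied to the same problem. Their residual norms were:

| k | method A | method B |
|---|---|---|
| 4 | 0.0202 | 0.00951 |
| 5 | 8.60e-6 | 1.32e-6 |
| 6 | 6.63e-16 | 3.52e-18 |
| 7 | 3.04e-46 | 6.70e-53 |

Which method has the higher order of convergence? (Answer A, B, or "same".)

same

Method A: p ≈ ln(3.04e-46/6.63e-16)/ln(6.63e-16/8.60e-6) ≈ 3.00.
Method B: p ≈ ln(6.70e-53/3.52e-18)/ln(3.52e-18/1.32e-6) ≈ 3.00.
Both orders ≈ 3.0 — effectively the same.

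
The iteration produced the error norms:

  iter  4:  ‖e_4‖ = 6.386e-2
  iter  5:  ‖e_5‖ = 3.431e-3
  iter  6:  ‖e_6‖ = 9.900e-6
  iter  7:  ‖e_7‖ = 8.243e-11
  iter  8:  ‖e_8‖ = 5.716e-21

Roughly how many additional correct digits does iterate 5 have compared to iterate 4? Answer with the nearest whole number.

Digits gained ≈ log₁₀(‖e_4‖/‖e_5‖) = log₁₀(6.386e-2/3.431e-3) = log₁₀(18.6126) ≈ 1.270.

1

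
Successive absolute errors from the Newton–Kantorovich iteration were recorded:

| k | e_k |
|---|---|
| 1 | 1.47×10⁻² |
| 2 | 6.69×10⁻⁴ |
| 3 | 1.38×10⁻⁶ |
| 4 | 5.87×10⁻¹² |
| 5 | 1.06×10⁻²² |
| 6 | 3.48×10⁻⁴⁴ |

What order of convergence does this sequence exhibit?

2

Consecutive ratios: e_6/e_5 = 3.48×10⁻⁴⁴/1.06×10⁻²² = 3.28302e-22, e_5/e_4 = 1.06×10⁻²²/5.87×10⁻¹² = 1.80579e-11.
p ≈ ln(3.28302e-22)/ln(1.80579e-11) = -49.4681/-24.7374 ≈ 2.00.
So the convergence is quadratic (order 2).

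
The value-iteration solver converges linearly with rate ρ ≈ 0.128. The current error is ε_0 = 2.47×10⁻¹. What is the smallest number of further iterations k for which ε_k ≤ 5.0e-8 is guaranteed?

8

After k steps, ε_k ≈ 2.47×10⁻¹·0.128^k.
Need 0.128^k ≤ 5.0e-8/2.47×10⁻¹ = 2.02429e-07.
k ≥ ln(2.02429e-07)/ln(0.128) = -15.4129/-2.05573 = 7.498.
Smallest integer k = 8.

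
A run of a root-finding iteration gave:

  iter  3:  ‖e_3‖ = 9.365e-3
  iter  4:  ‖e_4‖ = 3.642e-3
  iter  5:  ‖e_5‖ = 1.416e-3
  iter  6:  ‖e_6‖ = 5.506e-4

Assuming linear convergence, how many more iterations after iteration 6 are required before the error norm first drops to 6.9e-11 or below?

17

Rate ρ ≈ ‖e_6‖/‖e_5‖ = 5.506e-4/1.416e-3 = 0.3888.
After j more steps, ‖e_{6+j}‖ ≈ 5.506e-4·ρ^j; need ρ^j ≤ 6.9e-11/5.506e-4 = 1.25318e-07.
j ≥ ln(1.25318e-07)/ln(0.3888) = -15.8924/-0.94469 = 16.823.
So 17 more iterations are needed.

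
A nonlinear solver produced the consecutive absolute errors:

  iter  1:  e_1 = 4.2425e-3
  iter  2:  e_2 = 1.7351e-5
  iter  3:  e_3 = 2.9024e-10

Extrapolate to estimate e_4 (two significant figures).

8.1e-20

First estimate the order: p ≈ ln(e_3/e_2) / ln(e_2/e_1) = ln(2.9024e-10/1.7351e-5)/ln(1.7351e-5/4.2425e-3) = ln(1.67276e-05)/ln(0.00408981) ≈ 2.0000.
Then e_4 ≈ e_3·(e_3/e_2)^p = 2.9024e-10·(1.67276e-05)^2.0000 = 2.9024e-10·2.79813e-10 ≈ 8.121e-20.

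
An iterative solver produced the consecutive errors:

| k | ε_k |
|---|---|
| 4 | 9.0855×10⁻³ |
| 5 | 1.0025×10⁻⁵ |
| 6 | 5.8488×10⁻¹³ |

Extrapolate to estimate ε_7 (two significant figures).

First estimate the order: p ≈ ln(ε_6/ε_5) / ln(ε_5/ε_4) = ln(5.8488×10⁻¹³/1.0025×10⁻⁵)/ln(1.0025×10⁻⁵/9.0855×10⁻³) = ln(5.83421e-08)/ln(0.00110341) ≈ 2.4462.
Then ε_7 ≈ ε_6·(ε_6/ε_5)^p = 5.8488×10⁻¹³·(5.83421e-08)^2.4462 = 5.8488×10⁻¹³·2.0144e-18 ≈ 1.178e-30.

1.2e-30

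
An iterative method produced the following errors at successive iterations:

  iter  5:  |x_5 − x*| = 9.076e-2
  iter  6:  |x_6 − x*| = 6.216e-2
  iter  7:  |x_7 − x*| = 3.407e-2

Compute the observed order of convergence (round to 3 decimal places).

1.589

p ≈ ln(|x_7 − x*|/|x_6 − x*|) / ln(|x_6 − x*|/|x_5 − x*|)
  = ln(3.407e-2/6.216e-2) / ln(6.216e-2/9.076e-2)
  = ln(0.548102) / ln(0.684883)
  = -0.601294 / -0.378507 ≈ 1.588594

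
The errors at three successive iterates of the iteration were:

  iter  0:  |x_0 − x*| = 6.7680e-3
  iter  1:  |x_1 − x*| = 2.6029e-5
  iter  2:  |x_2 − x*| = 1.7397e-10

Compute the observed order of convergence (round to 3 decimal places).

2.143

p ≈ ln(|x_2 − x*|/|x_1 − x*|) / ln(|x_1 − x*|/|x_0 − x*|)
  = ln(1.7397e-10/2.6029e-5) / ln(2.6029e-5/6.7680e-3)
  = ln(6.6837e-06) / ln(0.00384589)
  = -11.915839 / -5.560750 ≈ 2.142847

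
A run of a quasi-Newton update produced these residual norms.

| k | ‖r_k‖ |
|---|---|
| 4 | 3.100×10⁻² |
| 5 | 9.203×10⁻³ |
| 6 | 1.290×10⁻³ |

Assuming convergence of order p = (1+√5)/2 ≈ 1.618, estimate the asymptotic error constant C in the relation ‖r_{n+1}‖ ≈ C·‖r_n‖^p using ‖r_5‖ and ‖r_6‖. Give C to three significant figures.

2.54

C ≈ ‖r_6‖ / ‖r_5‖^1.618
  = 1.290×10⁻³ / (9.203×10⁻³)^1.618
  = 1.290×10⁻³ / 0.000507736 ≈ 2.5407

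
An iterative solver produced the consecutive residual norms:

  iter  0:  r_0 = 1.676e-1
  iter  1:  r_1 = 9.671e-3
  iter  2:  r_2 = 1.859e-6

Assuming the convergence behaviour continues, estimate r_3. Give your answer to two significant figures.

1.3e-17

First estimate the order: p ≈ ln(r_2/r_1) / ln(r_1/r_0) = ln(1.859e-6/9.671e-3)/ln(9.671e-3/1.676e-1) = ln(0.000192224)/ln(0.0577029) ≈ 2.9998.
Then r_3 ≈ r_2·(r_2/r_1)^p = 1.859e-6·(0.000192224)^2.9998 = 1.859e-6·7.11486e-12 ≈ 1.323e-17.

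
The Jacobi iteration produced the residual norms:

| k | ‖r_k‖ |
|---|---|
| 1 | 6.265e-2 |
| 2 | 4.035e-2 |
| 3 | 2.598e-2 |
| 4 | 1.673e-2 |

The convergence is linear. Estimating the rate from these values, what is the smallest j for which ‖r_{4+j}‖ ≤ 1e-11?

Rate ρ ≈ ‖r_4‖/‖r_3‖ = 1.673e-2/2.598e-2 = 0.6440.
After j more steps, ‖r_{4+j}‖ ≈ 1.673e-2·ρ^j; need ρ^j ≤ 1e-11/1.673e-2 = 5.97729e-10.
j ≥ ln(5.97729e-10)/ln(0.6440) = -21.2379/-0.44006 = 48.261.
So 49 more iterations are needed.

49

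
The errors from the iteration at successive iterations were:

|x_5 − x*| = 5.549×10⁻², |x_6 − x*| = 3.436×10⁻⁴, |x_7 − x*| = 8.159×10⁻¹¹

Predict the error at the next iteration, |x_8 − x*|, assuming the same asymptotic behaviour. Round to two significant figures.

First estimate the order: p ≈ ln(|x_7 − x*|/|x_6 − x*|) / ln(|x_6 − x*|/|x_5 − x*|) = ln(8.159×10⁻¹¹/3.436×10⁻⁴)/ln(3.436×10⁻⁴/5.549×10⁻²) = ln(2.37456e-07)/ln(0.00619211) ≈ 3.0000.
Then |x_8 − x*| ≈ |x_7 − x*|·(|x_7 − x*|/|x_6 − x*|)^p = 8.159×10⁻¹¹·(2.37456e-07)^3.0000 = 8.159×10⁻¹¹·1.3389e-20 ≈ 1.092e-30.

1.1e-30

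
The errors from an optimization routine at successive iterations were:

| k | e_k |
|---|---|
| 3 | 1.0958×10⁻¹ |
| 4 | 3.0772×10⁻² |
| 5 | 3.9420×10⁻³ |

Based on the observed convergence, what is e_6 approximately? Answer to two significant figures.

1.4e-4

First estimate the order: p ≈ ln(e_5/e_4) / ln(e_4/e_3) = ln(3.9420×10⁻³/3.0772×10⁻²)/ln(3.0772×10⁻²/1.0958×10⁻¹) = ln(0.128103)/ln(0.280818) ≈ 1.6180.
Then e_6 ≈ e_5·(e_5/e_4)^p = 3.9420×10⁻³·(0.128103)^1.6180 = 3.9420×10⁻³·0.0359775 ≈ 0.0001418.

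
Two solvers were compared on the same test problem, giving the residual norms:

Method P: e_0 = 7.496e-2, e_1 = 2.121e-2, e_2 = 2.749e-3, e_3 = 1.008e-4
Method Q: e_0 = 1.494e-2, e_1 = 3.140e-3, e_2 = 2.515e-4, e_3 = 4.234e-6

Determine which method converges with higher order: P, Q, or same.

same

Method P: p ≈ ln(1.008e-4/2.749e-3)/ln(2.749e-3/2.121e-2) ≈ 1.62.
Method Q: p ≈ ln(4.234e-6/2.515e-4)/ln(2.515e-4/3.140e-3) ≈ 1.62.
Both orders ≈ 1.6 — effectively the same.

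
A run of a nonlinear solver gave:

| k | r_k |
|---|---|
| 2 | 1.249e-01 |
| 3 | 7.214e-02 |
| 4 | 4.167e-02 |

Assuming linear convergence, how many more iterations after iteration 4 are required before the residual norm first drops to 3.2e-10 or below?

35

Rate ρ ≈ r_4/r_3 = 4.167e-02/7.214e-02 = 0.5776.
After j more steps, r_{4+j} ≈ 4.167e-02·ρ^j; need ρ^j ≤ 3.2e-10/4.167e-02 = 7.67939e-09.
j ≥ ln(7.67939e-09)/ln(0.5776) = -18.6847/-0.54887 = 34.042.
So 35 more iterations are needed.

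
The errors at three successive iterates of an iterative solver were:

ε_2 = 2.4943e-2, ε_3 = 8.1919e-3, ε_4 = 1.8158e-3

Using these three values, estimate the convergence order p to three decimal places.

p ≈ ln(ε_4/ε_3) / ln(ε_3/ε_2)
  = ln(1.8158e-3/8.1919e-3) / ln(8.1919e-3/2.4943e-2)
  = ln(0.221658) / ln(0.328425)
  = -1.506620 / -1.113447 ≈ 1.353113

1.353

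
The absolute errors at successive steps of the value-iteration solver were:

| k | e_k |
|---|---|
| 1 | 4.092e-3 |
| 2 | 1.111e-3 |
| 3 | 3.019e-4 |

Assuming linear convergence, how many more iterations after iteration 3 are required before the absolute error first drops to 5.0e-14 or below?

18

Rate ρ ≈ e_3/e_2 = 3.019e-4/1.111e-3 = 0.2717.
After j more steps, e_{3+j} ≈ 3.019e-4·ρ^j; need ρ^j ≤ 5.0e-14/3.019e-4 = 1.65618e-10.
j ≥ ln(1.65618e-10)/ln(0.2717) = -22.5213/-1.30306 = 17.283.
So 18 more iterations are needed.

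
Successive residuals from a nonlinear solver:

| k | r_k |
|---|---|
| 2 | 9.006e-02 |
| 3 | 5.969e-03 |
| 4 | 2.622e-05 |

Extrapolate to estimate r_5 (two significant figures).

5.1e-10

First estimate the order: p ≈ ln(r_4/r_3) / ln(r_3/r_2) = ln(2.622e-05/5.969e-03)/ln(5.969e-03/9.006e-02) = ln(0.0043927)/ln(0.066278) ≈ 2.0000.
Then r_5 ≈ r_4·(r_4/r_3)^p = 2.622e-05·(0.0043927)^2.0000 = 2.622e-05·1.92958e-05 ≈ 5.059e-10.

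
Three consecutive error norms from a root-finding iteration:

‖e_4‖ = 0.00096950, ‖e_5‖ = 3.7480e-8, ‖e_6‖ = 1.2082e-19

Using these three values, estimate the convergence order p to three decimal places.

p ≈ ln(‖e_6‖/‖e_5‖) / ln(‖e_5‖/‖e_4‖)
  = ln(1.2082e-19/3.7480e-8) / ln(3.7480e-8/0.00096950)
  = ln(3.22359e-12) / ln(3.86591e-05)
  = -26.460525 / -10.160728 ≈ 2.604196

2.604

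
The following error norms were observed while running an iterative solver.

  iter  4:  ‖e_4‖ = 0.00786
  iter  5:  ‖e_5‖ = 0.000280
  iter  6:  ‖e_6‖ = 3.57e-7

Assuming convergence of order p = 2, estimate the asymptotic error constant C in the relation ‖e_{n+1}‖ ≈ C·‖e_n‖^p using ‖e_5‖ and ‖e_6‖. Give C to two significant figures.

4.6

C ≈ ‖e_6‖ / ‖e_5‖^2
  = 3.57e-7 / (0.000280)^2
  = 3.57e-7 / 7.84e-08 ≈ 4.5536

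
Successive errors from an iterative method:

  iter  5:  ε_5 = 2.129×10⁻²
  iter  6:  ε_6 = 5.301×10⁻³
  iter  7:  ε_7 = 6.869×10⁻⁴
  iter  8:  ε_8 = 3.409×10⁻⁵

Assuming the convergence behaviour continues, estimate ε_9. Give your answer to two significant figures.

4.1e-7

First estimate the order: p ≈ ln(ε_8/ε_7) / ln(ε_7/ε_6) = ln(3.409×10⁻⁵/6.869×10⁻⁴)/ln(6.869×10⁻⁴/5.301×10⁻³) = ln(0.0496288)/ln(0.129579) ≈ 1.4697.
Then ε_9 ≈ ε_8·(ε_8/ε_7)^p = 3.409×10⁻⁵·(0.0496288)^1.4697 = 3.409×10⁻⁵·0.0121093 ≈ 4.128e-07.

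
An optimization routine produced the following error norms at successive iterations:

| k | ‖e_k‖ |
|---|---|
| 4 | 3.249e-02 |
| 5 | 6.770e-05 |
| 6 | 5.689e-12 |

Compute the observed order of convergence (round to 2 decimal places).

2.64

p ≈ ln(‖e_6‖/‖e_5‖) / ln(‖e_5‖/‖e_4‖)
  = ln(5.689e-12/6.770e-05) / ln(6.770e-05/3.249e-02)
  = ln(8.40325e-08) / ln(0.00208372)
  = -16.29206 / -6.17360 ≈ 2.63899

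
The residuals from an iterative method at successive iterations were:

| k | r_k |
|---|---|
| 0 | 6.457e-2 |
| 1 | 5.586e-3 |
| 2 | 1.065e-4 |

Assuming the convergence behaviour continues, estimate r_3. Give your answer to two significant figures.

First estimate the order: p ≈ ln(r_2/r_1) / ln(r_1/r_0) = ln(1.065e-4/5.586e-3)/ln(5.586e-3/6.457e-2) = ln(0.0190655)/ln(0.0865108) ≈ 1.6179.
Then r_3 ≈ r_2·(r_2/r_1)^p = 1.065e-4·(0.0190655)^1.6179 = 1.065e-4·0.00165049 ≈ 1.758e-07.

1.8e-7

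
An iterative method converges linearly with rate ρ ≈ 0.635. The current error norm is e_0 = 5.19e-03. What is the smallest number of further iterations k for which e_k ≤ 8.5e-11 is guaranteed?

After k steps, e_k ≈ 5.19e-03·0.635^k.
Need 0.635^k ≤ 8.5e-11/5.19e-03 = 1.63776e-08.
k ≥ ln(1.63776e-08)/ln(0.635) = -17.9274/-0.45413 = 39.476.
Smallest integer k = 40.

40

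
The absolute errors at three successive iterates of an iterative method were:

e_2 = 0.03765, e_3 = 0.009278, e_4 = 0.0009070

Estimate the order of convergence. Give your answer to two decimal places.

1.66

p ≈ ln(e_4/e_3) / ln(e_3/e_2)
  = ln(0.0009070/0.009278) / ln(0.009278/0.03765)
  = ln(0.0977581) / ln(0.246428)
  = -2.32526 / -1.40069 ≈ 1.66008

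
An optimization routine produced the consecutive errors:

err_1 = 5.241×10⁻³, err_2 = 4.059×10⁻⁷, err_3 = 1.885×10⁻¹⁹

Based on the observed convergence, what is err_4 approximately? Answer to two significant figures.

First estimate the order: p ≈ ln(err_3/err_2) / ln(err_2/err_1) = ln(1.885×10⁻¹⁹/4.059×10⁻⁷)/ln(4.059×10⁻⁷/5.241×10⁻³) = ln(4.644e-13)/ln(7.74471e-05) ≈ 3.0000.
Then err_4 ≈ err_3·(err_3/err_2)^p = 1.885×10⁻¹⁹·(4.644e-13)^3.0000 = 1.885×10⁻¹⁹·1.00156e-37 ≈ 1.888e-56.

1.9e-56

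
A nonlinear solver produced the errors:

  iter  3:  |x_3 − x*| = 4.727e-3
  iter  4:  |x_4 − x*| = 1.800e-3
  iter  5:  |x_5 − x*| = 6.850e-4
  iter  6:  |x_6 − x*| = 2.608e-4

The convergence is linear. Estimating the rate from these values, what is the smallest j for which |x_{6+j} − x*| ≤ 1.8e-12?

Rate ρ ≈ |x_6 − x*|/|x_5 − x*| = 2.608e-4/6.850e-4 = 0.3807.
After j more steps, |x_{6+j} − x*| ≈ 2.608e-4·ρ^j; need ρ^j ≤ 1.8e-12/2.608e-4 = 6.90184e-09.
j ≥ ln(6.90184e-09)/ln(0.3807) = -18.7915/-0.96574 = 19.458.
So 20 more iterations are needed.

20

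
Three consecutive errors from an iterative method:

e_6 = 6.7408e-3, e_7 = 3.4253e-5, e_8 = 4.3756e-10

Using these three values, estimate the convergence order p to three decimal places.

2.133

p ≈ ln(e_8/e_7) / ln(e_7/e_6)
  = ln(4.3756e-10/3.4253e-5) / ln(3.4253e-5/6.7408e-3)
  = ln(1.27744e-05) / ln(0.00508144)
  = -11.268067 / -5.282161 ≈ 2.133231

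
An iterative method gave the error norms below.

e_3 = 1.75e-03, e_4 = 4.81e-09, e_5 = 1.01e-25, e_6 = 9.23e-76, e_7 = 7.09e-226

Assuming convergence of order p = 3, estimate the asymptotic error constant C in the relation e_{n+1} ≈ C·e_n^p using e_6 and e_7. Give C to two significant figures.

0.90

C ≈ e_7 / e_6^3
  = 7.09e-226 / (9.23e-76)^3
  = 7.09e-226 / 7.8633e-226 ≈ 0.90166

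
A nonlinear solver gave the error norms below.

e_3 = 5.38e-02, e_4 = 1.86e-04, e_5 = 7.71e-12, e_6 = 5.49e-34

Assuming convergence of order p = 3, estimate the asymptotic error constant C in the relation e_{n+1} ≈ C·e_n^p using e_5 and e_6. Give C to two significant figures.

C ≈ e_6 / e_5^3
  = 5.49e-34 / (7.71e-12)^3
  = 5.49e-34 / 4.58314e-34 ≈ 1.1979

1.2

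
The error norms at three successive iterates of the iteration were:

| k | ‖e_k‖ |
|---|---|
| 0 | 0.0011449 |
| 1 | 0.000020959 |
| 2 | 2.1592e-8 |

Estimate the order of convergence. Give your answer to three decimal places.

1.719

p ≈ ln(‖e_2‖/‖e_1‖) / ln(‖e_1‖/‖e_0‖)
  = ln(2.1592e-8/0.000020959) / ln(0.000020959/0.0011449)
  = ln(0.0010302) / ln(0.0183064)
  = -6.878002 / -4.000505 ≈ 1.719283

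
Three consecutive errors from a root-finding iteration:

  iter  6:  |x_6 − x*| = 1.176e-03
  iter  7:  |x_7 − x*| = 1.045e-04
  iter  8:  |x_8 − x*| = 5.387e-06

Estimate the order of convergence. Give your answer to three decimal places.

p ≈ ln(|x_8 − x*|/|x_7 − x*|) / ln(|x_7 − x*|/|x_6 − x*|)
  = ln(5.387e-06/1.045e-04) / ln(1.045e-04/1.176e-03)
  = ln(0.0515502) / ln(0.0888605)
  = -2.965199 / -2.420688 ≈ 1.224941

1.225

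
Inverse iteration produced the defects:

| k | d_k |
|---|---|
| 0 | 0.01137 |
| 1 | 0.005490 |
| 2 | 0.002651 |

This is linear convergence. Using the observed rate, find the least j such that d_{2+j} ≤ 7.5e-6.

Rate ρ ≈ d_2/d_1 = 0.002651/0.005490 = 0.4829.
After j more steps, d_{2+j} ≈ 0.002651·ρ^j; need ρ^j ≤ 7.5e-6/0.002651 = 0.00282912.
j ≥ ln(0.00282912)/ln(0.4829) = -5.8678/-0.72795 = 8.061.
So 9 more iterations are needed.

9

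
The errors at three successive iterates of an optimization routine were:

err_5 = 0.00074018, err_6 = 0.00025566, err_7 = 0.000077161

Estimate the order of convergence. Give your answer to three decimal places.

p ≈ ln(err_7/err_6) / ln(err_6/err_5)
  = ln(0.000077161/0.00025566) / ln(0.00025566/0.00074018)
  = ln(0.301811) / ln(0.345402)
  = -1.197954 / -1.063046 ≈ 1.126907

1.127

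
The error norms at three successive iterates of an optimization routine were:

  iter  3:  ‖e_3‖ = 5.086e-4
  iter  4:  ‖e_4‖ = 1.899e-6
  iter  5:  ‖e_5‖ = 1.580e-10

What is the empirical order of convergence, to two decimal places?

1.68

p ≈ ln(‖e_5‖/‖e_4‖) / ln(‖e_4‖/‖e_3‖)
  = ln(1.580e-10/1.899e-6) / ln(1.899e-6/5.086e-4)
  = ln(8.32017e-05) / ln(0.00373378)
  = -9.39424 / -5.59033 ≈ 1.68044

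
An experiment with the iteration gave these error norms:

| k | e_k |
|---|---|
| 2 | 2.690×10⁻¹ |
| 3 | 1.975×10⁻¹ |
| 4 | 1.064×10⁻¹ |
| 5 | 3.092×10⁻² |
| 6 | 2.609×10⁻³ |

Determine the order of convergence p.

Consecutive ratios: e_6/e_5 = 2.609×10⁻³/3.092×10⁻² = 0.084379, e_5/e_4 = 3.092×10⁻²/1.064×10⁻¹ = 0.290602.
p ≈ ln(0.084379)/ln(0.290602) = -2.4724/-1.2358 ≈ 2.00.
So the convergence is quadratic (order 2).

2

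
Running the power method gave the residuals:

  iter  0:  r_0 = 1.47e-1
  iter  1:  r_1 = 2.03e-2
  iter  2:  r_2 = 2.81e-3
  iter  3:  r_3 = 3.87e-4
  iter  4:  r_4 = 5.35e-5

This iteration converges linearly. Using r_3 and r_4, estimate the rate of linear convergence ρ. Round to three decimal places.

ρ ≈ r_4/r_3 = 5.35e-5/3.87e-4 = 0.13824

0.138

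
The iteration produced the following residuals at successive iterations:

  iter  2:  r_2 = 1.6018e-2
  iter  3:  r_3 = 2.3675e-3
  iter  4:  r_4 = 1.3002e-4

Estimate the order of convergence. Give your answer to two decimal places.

p ≈ ln(r_4/r_3) / ln(r_3/r_2)
  = ln(1.3002e-4/2.3675e-3) / ln(2.3675e-3/1.6018e-2)
  = ln(0.0549187) / ln(0.147802)
  = -2.90190 / -1.91188 ≈ 1.51783

1.52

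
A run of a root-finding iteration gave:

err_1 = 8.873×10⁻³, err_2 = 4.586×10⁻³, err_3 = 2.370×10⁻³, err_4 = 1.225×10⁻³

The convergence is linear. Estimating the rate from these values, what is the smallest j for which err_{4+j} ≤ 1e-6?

Rate ρ ≈ err_4/err_3 = 1.225×10⁻³/2.370×10⁻³ = 0.5169.
After j more steps, err_{4+j} ≈ 1.225×10⁻³·ρ^j; need ρ^j ≤ 1e-6/1.225×10⁻³ = 0.000816327.
j ≥ ln(0.000816327)/ln(0.5169) = -7.1107/-0.65991 = 10.775.
So 11 more iterations are needed.

11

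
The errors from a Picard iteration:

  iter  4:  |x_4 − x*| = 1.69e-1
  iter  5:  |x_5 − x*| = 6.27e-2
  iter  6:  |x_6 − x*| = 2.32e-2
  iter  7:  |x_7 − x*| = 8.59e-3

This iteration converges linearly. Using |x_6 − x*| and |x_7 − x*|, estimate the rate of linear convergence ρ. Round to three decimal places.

ρ ≈ |x_7 − x*|/|x_6 − x*| = 8.59e-3/2.32e-2 = 0.37026

0.370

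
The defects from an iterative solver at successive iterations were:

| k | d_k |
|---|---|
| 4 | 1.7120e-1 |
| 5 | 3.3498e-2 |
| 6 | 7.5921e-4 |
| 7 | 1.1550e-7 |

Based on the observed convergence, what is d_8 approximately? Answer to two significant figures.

1.6e-16

First estimate the order: p ≈ ln(d_7/d_6) / ln(d_6/d_5) = ln(1.1550e-7/7.5921e-4)/ln(7.5921e-4/3.3498e-2) = ln(0.000152132)/ln(0.0226643) ≈ 2.3213.
Then d_8 ≈ d_7·(d_7/d_6)^p = 1.1550e-7·(0.000152132)^2.3213 = 1.1550e-7·1.37337e-09 ≈ 1.586e-16.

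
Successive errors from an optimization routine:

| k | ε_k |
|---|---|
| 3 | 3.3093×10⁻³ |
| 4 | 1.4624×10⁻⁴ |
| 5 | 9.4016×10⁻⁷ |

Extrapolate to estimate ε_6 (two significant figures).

2.7e-10

First estimate the order: p ≈ ln(ε_5/ε_4) / ln(ε_4/ε_3) = ln(9.4016×10⁻⁷/1.4624×10⁻⁴)/ln(1.4624×10⁻⁴/3.3093×10⁻³) = ln(0.00642888)/ln(0.0441906) ≈ 1.6180.
Then ε_6 ≈ ε_5·(ε_5/ε_4)^p = 9.4016×10⁻⁷·(0.00642888)^1.6180 = 9.4016×10⁻⁷·0.00028416 ≈ 2.672e-10.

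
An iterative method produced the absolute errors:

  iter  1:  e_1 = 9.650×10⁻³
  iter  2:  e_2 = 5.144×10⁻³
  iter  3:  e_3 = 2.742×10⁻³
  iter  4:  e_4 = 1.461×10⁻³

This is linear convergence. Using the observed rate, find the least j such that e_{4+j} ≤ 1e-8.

Rate ρ ≈ e_4/e_3 = 1.461×10⁻³/2.742×10⁻³ = 0.5328.
After j more steps, e_{4+j} ≈ 1.461×10⁻³·ρ^j; need ρ^j ≤ 1e-8/1.461×10⁻³ = 6.84463e-06.
j ≥ ln(6.84463e-06)/ln(0.5328) = -11.8920/-0.62961 = 18.888.
So 19 more iterations are needed.

19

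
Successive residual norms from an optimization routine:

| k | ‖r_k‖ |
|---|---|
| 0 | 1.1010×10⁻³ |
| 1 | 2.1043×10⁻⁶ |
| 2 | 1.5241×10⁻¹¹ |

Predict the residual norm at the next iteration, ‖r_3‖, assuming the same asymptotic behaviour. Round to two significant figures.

First estimate the order: p ≈ ln(‖r_2‖/‖r_1‖) / ln(‖r_1‖/‖r_0‖) = ln(1.5241×10⁻¹¹/2.1043×10⁻⁶)/ln(2.1043×10⁻⁶/1.1010×10⁻³) = ln(7.24279e-06)/ln(0.00191126) ≈ 1.8907.
Then ‖r_3‖ ≈ ‖r_2‖·(‖r_2‖/‖r_1‖)^p = 1.5241×10⁻¹¹·(7.24279e-06)^1.8907 = 1.5241×10⁻¹¹·1.9126e-10 ≈ 2.915e-21.

2.9e-21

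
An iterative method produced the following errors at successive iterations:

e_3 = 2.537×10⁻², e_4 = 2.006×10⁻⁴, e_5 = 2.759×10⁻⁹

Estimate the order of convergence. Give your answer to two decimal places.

p ≈ ln(e_5/e_4) / ln(e_4/e_3)
  = ln(2.759×10⁻⁹/2.006×10⁻⁴) / ln(2.006×10⁻⁴/2.537×10⁻²)
  = ln(1.37537e-05) / ln(0.00790698)
  = -11.19420 / -4.84001 ≈ 2.31285

2.31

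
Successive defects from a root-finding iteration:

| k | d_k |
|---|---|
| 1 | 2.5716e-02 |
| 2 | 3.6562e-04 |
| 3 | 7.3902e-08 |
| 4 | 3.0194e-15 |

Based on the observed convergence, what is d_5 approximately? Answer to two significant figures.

First estimate the order: p ≈ ln(d_4/d_3) / ln(d_3/d_2) = ln(3.0194e-15/7.3902e-08)/ln(7.3902e-08/3.6562e-04) = ln(4.08568e-08)/ln(0.000202128) ≈ 2.0000.
Then d_5 ≈ d_4·(d_4/d_3)^p = 3.0194e-15·(4.08568e-08)^2.0000 = 3.0194e-15·1.66928e-15 ≈ 5.04e-30.

5.0e-30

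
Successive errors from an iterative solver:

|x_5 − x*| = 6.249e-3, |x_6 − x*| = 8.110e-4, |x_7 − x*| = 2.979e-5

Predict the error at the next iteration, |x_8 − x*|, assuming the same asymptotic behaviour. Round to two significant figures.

First estimate the order: p ≈ ln(|x_7 − x*|/|x_6 − x*|) / ln(|x_6 − x*|/|x_5 − x*|) = ln(2.979e-5/8.110e-4)/ln(8.110e-4/6.249e-3) = ln(0.0367324)/ln(0.129781) ≈ 1.6181.
Then |x_8 − x*| ≈ |x_7 − x*|·(|x_7 − x*|/|x_6 − x*|)^p = 2.979e-5·(0.0367324)^1.6181 = 2.979e-5·0.00476548 ≈ 1.42e-07.

1.4e-7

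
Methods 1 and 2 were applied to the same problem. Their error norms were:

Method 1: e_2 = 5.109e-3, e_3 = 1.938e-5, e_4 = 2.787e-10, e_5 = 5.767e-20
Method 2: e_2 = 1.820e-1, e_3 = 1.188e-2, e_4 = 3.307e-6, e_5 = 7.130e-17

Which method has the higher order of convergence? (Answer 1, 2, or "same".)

2

Method 1: p ≈ ln(5.767e-20/2.787e-10)/ln(2.787e-10/1.938e-5) ≈ 2.00.
Method 2: p ≈ ln(7.130e-17/3.307e-6)/ln(3.307e-6/1.188e-2) ≈ 3.00.
Method 2 has the higher order (≈3.0 vs ≈2.0).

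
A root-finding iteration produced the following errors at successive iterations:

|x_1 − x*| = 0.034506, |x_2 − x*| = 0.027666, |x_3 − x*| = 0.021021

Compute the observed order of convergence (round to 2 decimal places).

p ≈ ln(|x_3 − x*|/|x_2 − x*|) / ln(|x_2 − x*|/|x_1 − x*|)
  = ln(0.021021/0.027666) / ln(0.027666/0.034506)
  = ln(0.759813) / ln(0.801774)
  = -0.27468 / -0.22093 ≈ 1.24329

1.24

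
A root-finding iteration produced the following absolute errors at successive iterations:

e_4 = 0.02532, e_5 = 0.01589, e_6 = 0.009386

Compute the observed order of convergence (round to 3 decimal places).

p ≈ ln(e_6/e_5) / ln(e_5/e_4)
  = ln(0.009386/0.01589) / ln(0.01589/0.02532)
  = ln(0.590686) / ln(0.627567)
  = -0.526471 / -0.465905 ≈ 1.129996

1.130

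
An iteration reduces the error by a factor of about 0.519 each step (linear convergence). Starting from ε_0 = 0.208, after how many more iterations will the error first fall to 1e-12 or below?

After k steps, ε_k ≈ 0.208·0.519^k.
Need 0.519^k ≤ 1e-12/0.208 = 4.80769e-12.
k ≥ ln(4.80769e-12)/ln(0.519) = -26.0608/-0.65585 = 39.736.
Smallest integer k = 40.

40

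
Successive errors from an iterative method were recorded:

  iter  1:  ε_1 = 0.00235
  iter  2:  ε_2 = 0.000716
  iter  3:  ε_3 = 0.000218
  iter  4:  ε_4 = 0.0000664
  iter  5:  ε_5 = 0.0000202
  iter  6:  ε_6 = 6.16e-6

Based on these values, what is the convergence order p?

1

Consecutive ratios: ε_6/ε_5 = 6.16e-6/0.0000202 = 0.30495, ε_5/ε_4 = 0.0000202/0.0000664 = 0.304217.
p ≈ ln(0.30495)/ln(0.304217) = -1.1876/-1.1900 ≈ 1.00.
So the convergence is linear (order 1).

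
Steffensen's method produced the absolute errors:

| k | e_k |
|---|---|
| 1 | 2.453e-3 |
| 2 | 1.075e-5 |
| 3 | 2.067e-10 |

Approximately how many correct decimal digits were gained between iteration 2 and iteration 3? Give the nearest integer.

5

Digits gained ≈ log₁₀(e_2/e_3) = log₁₀(1.075e-5/2.067e-10) = log₁₀(52007.7) ≈ 4.716.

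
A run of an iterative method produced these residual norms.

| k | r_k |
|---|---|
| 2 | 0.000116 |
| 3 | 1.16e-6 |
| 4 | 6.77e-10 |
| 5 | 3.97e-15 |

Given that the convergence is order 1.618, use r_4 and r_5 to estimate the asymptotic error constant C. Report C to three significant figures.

C ≈ r_5 / r_4^1.618
  = 3.97e-15 / (6.77e-10)^1.618
  = 3.97e-15 / 1.45845e-15 ≈ 2.7221

2.72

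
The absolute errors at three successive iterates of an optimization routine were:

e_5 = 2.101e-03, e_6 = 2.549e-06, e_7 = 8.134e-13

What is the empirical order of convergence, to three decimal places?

p ≈ ln(e_7/e_6) / ln(e_6/e_5)
  = ln(8.134e-13/2.549e-06) / ln(2.549e-06/2.101e-03)
  = ln(3.19106e-07) / ln(0.00121323)
  = -14.957743 / -6.714469 ≈ 2.227688

2.228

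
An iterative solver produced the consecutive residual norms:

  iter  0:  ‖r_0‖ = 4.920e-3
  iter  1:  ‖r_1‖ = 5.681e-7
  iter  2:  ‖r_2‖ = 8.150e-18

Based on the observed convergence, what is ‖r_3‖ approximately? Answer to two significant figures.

First estimate the order: p ≈ ln(‖r_2‖/‖r_1‖) / ln(‖r_1‖/‖r_0‖) = ln(8.150e-18/5.681e-7)/ln(5.681e-7/4.920e-3) = ln(1.43461e-11)/ln(0.000115467) ≈ 2.7538.
Then ‖r_3‖ ≈ ‖r_2‖·(‖r_2‖/‖r_1‖)^p = 8.150e-18·(1.43461e-11)^2.7538 = 8.150e-18·1.37979e-30 ≈ 1.125e-47.

1.1e-47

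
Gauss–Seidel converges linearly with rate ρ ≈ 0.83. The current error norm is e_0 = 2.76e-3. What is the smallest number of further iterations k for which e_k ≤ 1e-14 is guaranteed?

142

After k steps, e_k ≈ 2.76e-3·0.83^k.
Need 0.83^k ≤ 1e-14/2.76e-3 = 3.62319e-12.
k ≥ ln(3.62319e-12)/ln(0.83) = -26.3437/-0.18633 = 141.382.
Smallest integer k = 142.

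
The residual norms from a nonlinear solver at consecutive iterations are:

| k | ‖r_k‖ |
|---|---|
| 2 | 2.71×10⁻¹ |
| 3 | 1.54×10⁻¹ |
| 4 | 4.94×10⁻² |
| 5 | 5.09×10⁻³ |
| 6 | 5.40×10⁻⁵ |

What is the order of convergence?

Consecutive ratios: ‖r_6‖/‖r_5‖ = 5.40×10⁻⁵/5.09×10⁻³ = 0.010609, ‖r_5‖/‖r_4‖ = 5.09×10⁻³/4.94×10⁻² = 0.103036.
p ≈ ln(0.010609)/ln(0.103036) = -4.5460/-2.2727 ≈ 2.00.
So the convergence is quadratic (order 2).

2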